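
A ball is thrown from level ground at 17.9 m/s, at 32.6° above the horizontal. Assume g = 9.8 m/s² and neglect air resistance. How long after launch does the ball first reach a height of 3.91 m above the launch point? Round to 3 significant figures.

0.571 s

v_y0 = 17.9 sin 32.6° = 9.644 m/s.
Set y = v_y0 t − ½ g t² = 3.91: 4.900 t² − 9.644 t + 3.91 = 0.
t = [9.644 ± √(93.01 − 76.64)] / 9.8 = (9.644 ± 4.046) / 9.8, giving t = 0.571 s or t = 1.40 s.
The ball is on the way up at the first time, so t = 0.571 s.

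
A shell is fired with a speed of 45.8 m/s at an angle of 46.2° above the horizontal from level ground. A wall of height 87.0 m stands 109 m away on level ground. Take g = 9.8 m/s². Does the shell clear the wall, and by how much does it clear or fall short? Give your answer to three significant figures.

No — it falls 31.3 m short of clearing the wall.

v_x = 45.8 cos 46.2° = 31.70 m/s; v_y0 = 45.8 sin 46.2° = 33.06 m/s.
Time to reach the wall: t = 109 / 31.70 = 3.438 s.
Height at that point: y = 33.06×3.438 − 4.900×3.438² = 55.74 m.
That is 87.0 − 55.74 = 31.3 m below the top of the wall, so the shell does not clear it.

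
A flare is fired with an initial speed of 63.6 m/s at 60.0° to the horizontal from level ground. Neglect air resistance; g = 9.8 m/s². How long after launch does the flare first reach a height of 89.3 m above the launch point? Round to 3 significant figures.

v_y0 = 63.6 sin 60.0° = 55.08 m/s.
Set y = v_y0 t − ½ g t² = 89.3: 4.900 t² − 55.08 t + 89.3 = 0.
t = [55.08 ± √(3034 − 1750)] / 9.8 = (55.08 ± 35.83) / 9.8, giving t = 1.96 s or t = 9.28 s.
The flare is on the way up at the first time, so t = 1.96 s.

1.96 s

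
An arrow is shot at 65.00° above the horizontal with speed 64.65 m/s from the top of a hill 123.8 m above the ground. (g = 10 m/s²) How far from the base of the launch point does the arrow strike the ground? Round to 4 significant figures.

370.1 m

Components: v_x = 64.65 cos 65.00° = 27.322 m/s, v_y = 64.65 sin 65.00° = 58.593 m/s.
Vertical: 0 = 123.8 + 58.593 t − ½(10) t² ⇒ 5.000 t² − 58.593 t − 123.8 = 0.
t = [58.593 + √(3433.1 + 2476.0)] / 10.00 = 13.546 s.
Horizontal: R = v_x · t = 27.322 × 13.546 = 370.1 m.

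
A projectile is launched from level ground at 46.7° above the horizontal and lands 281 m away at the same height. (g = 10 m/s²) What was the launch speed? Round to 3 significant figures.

53.1 m/s

On level ground, R = v₀² sin(2θ) / g, so v₀ = √(R g / sin 2θ).
sin(2 × 46.7°) = 0.9982.
v₀ = √(281 × 10 / 0.9982) = √2815 = 53.1 m/s.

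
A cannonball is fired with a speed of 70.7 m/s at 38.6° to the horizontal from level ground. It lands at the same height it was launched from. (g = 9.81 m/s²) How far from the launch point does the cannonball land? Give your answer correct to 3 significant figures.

For level ground, R = v₀² sin(2θ) / g.
sin(2 × 38.6°) = sin 77.20° = 0.9751.
R = (70.7)² × 0.9751 / 9.81 = 497 m.

497 m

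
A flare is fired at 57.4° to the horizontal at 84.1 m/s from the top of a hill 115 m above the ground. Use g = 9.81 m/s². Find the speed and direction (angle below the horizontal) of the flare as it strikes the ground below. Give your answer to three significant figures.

v_x = 84.1 cos 57.4° = 45.31 m/s (constant).
|v_y| at impact = √((70.85)² + 2×9.81×115) = 85.30 m/s.
Speed = √(45.31² + 85.30²) = 96.6 m/s; angle = arctan(85.30/45.31) = 62.0° below horizontal.

96.6 m/s at 62.0° below the horizontal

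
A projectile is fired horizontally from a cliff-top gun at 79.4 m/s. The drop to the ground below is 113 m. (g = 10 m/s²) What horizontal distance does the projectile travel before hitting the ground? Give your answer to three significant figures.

Initial vertical velocity is zero, so the fall time comes from h = ½ g t²: t = √(2 × 113 / 10) = 4.754 s.
Horizontal motion is uniform at 79.4 m/s, so x = 79.4 × 4.754 = 377 m.

377 m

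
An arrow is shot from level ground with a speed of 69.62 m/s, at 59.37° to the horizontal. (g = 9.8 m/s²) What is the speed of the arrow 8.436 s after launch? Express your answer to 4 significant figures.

v_x = 69.62 cos 59.37° = 35.471 m/s (constant).
v_y(t) = 69.62 sin 59.37° − g t = 59.906 − 9.8 × 8.436 = -22.767 m/s.
Speed = √(v_x² + v_y²) = √(1258.2 + 518.34) = 42.15 m/s.

42.15 m/s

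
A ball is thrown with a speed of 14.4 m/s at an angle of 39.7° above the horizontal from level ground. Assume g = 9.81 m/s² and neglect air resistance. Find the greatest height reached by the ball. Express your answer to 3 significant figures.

Vertical component of launch velocity: v_y = 14.4 sin 39.7° = 9.198 m/s.
At the highest point the vertical velocity is zero, so v_y² = 2 g h_max.
h_max = (9.198)² / (2 × 9.81) = 84.60 / 19.62 = 4.31 m.

4.31 m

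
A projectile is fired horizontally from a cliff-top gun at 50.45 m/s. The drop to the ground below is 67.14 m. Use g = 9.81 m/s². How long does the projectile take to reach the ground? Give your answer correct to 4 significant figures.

3.700 s

The horizontal speed doesn't affect the fall. With v_y0 = 0, h = ½ g t².
t = √(2 × 67.14 / 9.81) = √13.688 = 3.700 s.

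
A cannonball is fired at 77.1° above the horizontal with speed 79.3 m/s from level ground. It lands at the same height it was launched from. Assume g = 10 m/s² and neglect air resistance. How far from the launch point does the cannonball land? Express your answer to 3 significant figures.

Components: v_x = 79.3 cos 77.1° = 17.70 m/s, v_y = 79.3 sin 77.1° = 77.30 m/s.
Time of flight (same landing height): t = 2 v_y / g = 2 × 77.30 / 10 = 15.46 s.
Range: R = v_x · t = 17.70 × 15.46 = 274 m.

274 m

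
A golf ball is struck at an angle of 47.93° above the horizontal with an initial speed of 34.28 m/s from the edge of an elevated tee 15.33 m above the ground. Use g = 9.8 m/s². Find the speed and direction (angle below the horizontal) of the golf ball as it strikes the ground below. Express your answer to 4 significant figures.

38.41 m/s at 53.28° below the horizontal

v_x = 34.28 cos 47.93° = 22.969 m/s (constant).
|v_y| at impact = √((25.447)² + 2×9.8×15.33) = 30.790 m/s.
Speed = √(22.969² + 30.790²) = 38.41 m/s; angle = arctan(30.790/22.969) = 53.28° below horizontal.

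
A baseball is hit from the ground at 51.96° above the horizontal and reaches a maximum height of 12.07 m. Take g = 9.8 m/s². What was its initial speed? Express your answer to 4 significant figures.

19.53 m/s

At maximum height v_y = 0, so (v₀ sin θ)² = 2 g H.
v₀ sin 51.96° = √(2 × 9.8 × 12.07) = 15.381 m/s.
v₀ = 15.381 / sin 51.96° = 15.381 / 0.7876 = 19.53 m/s.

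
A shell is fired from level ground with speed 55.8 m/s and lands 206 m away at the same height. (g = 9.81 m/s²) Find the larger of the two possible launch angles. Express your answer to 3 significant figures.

69.8°

Level-ground range: R = v₀² sin(2θ)/g ⇒ sin 2θ = R g / v₀² = 206×9.81/55.8² = 0.6490.
2θ = arcsin(0.6490) = 40.47° or 180° − 40.47° = 139.53°.
So θ = 20.2° or θ = 69.8°.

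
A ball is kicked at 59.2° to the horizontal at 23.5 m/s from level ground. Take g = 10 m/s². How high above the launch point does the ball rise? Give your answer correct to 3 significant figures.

20.4 m

Vertical component of launch velocity: v_y = 23.5 sin 59.2° = 20.19 m/s.
At the highest point the vertical velocity is zero, so v_y² = 2 g h_max.
h_max = (20.19)² / (2 × 10) = 407.6 / 20.00 = 20.4 m.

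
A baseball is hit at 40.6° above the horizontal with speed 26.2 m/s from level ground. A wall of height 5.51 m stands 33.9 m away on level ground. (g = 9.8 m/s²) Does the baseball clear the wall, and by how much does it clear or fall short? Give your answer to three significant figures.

v_x = 26.2 cos 40.6° = 19.89 m/s; v_y0 = 26.2 sin 40.6° = 17.05 m/s.
Time to reach the wall: t = 33.9 / 19.89 = 1.704 s.
Height at that point: y = 17.05×1.704 − 4.900×1.704² = 14.83 m.
That is 14.83 − 5.51 = 9.32 m above the top of the wall, so the baseball clears it.

Yes — it clears the wall by 9.32 m.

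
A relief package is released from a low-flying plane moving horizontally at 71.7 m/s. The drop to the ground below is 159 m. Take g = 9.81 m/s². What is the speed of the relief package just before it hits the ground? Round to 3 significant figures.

90.9 m/s

Fall time: t = √(2 × 159 / 9.81) = 5.693 s.
At impact: v_x = 71.7 m/s (unchanged), v_y = g t = 9.81 × 5.693 = 55.85 m/s.
Speed = √(v_x² + v_y²) = √(5141 + 3119) = 90.9 m/s.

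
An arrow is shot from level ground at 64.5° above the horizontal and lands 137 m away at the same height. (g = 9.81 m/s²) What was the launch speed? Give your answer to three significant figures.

41.6 m/s

On level ground, R = v₀² sin(2θ) / g, so v₀ = √(R g / sin 2θ).
sin(2 × 64.5°) = 0.7771.
v₀ = √(137 × 9.81 / 0.7771) = √1729 = 41.6 m/s.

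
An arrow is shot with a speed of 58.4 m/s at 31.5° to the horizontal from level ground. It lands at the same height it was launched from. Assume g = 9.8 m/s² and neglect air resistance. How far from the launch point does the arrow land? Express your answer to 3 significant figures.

Components: v_x = 58.4 cos 31.5° = 49.79 m/s, v_y = 58.4 sin 31.5° = 30.51 m/s.
Time of flight (same landing height): t = 2 v_y / g = 2 × 30.51 / 9.8 = 6.227 s.
Range: R = v_x · t = 49.79 × 6.227 = 310 m.

310 m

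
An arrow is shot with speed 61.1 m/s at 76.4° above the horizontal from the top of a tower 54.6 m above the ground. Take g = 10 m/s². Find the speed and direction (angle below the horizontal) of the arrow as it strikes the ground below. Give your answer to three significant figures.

v_x = 61.1 cos 76.4° = 14.37 m/s (constant).
|v_y| at impact = √((59.39)² + 2×10×54.6) = 67.96 m/s.
Speed = √(14.37² + 67.96²) = 69.5 m/s; angle = arctan(67.96/14.37) = 78.1° below horizontal.

69.5 m/s at 78.1° below the horizontal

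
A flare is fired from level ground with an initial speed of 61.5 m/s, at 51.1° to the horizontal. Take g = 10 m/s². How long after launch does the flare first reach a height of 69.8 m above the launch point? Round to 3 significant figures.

1.79 s

v_y0 = 61.5 sin 51.1° = 47.86 m/s.
Set y = v_y0 t − ½ g t² = 69.8: 5.000 t² − 47.86 t + 69.8 = 0.
t = [47.86 ± √(2291 − 1396)] / 10 = (47.86 ± 29.92) / 10, giving t = 1.79 s or t = 7.78 s.
The flare is on the way up at the first time, so t = 1.79 s.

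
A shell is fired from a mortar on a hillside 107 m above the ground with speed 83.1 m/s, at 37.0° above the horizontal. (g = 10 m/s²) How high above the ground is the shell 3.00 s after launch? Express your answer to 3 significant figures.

212 m

v_y0 = 83.1 sin 37.0° = 50.01 m/s.
y(t) = 107 + v_y0 t − ½ g t² = 107 + 50.01×3.00 − ½×10×3.00² = 212 m.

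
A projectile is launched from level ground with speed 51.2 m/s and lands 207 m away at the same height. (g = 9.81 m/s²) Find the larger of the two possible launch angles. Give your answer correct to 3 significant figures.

Level-ground range: R = v₀² sin(2θ)/g ⇒ sin 2θ = R g / v₀² = 207×9.81/51.2² = 0.7746.
2θ = arcsin(0.7746) = 50.77° or 180° − 50.77° = 129.23°.
So θ = 25.4° or θ = 64.6°.

64.6°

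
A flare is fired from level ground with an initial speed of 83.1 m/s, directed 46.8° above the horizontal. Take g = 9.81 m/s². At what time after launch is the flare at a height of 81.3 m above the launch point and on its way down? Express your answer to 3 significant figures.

10.8 s

v_y0 = 83.1 sin 46.8° = 60.58 m/s.
Set y = v_y0 t − ½ g t² = 81.3: 4.905 t² − 60.58 t + 81.3 = 0.
t = [60.58 ± √(3670 − 1595)] / 9.81 = (60.58 ± 45.55) / 9.81, giving t = 1.53 s or t = 10.8 s.
On the way down corresponds to the larger root: t = 10.8 s.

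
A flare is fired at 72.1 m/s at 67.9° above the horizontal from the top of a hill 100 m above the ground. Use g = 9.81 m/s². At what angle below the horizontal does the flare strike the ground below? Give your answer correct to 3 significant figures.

v_x = 72.1 cos 67.9° = 27.13 m/s.
At impact |v_y| = √(v_y0² + 2 g h) = √(66.80² + 2×9.81×100) = 80.15 m/s.
Angle below horizontal = arctan(|v_y| / v_x) = arctan(80.15 / 27.13) = 71.3°.

71.3°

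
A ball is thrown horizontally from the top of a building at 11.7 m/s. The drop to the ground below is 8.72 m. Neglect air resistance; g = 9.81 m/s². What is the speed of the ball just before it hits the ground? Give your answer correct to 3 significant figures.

17.5 m/s

Fall time: t = √(2 × 8.72 / 9.81) = 1.333 s.
At impact: v_x = 11.7 m/s (unchanged), v_y = g t = 9.81 × 1.333 = 13.08 m/s.
Speed = √(v_x² + v_y²) = √(136.9 + 171.1) = 17.5 m/s.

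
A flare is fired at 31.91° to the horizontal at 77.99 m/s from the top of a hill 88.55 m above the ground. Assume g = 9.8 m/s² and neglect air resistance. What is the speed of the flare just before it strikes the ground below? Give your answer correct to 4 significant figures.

v_x = 77.99 cos 31.91° = 66.204 m/s is unchanged throughout.
For the vertical component, v_y² = v_y0² + 2 g h = (41.224)² + 2×9.8×88.55 = 3435.0, so |v_y| = 58.609 m/s.
Impact speed = √(v_x² + v_y²) = √(4383.0 + 3435.0) = 88.42 m/s.

88.42 m/s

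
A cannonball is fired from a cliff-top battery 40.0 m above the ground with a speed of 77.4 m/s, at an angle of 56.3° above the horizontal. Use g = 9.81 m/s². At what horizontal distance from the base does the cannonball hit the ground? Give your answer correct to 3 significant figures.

Components: v_x = 77.4 cos 56.3° = 42.94 m/s, v_y = 77.4 sin 56.3° = 64.39 m/s.
Vertical: 0 = 40.0 + 64.39 t − ½(9.81) t² ⇒ 4.905 t² − 64.39 t − 40.0 = 0.
t = [64.39 + √(4146 + 784.8)] / 9.810 = 13.72 s.
Horizontal: R = v_x · t = 42.94 × 13.72 = 589 m.

589 m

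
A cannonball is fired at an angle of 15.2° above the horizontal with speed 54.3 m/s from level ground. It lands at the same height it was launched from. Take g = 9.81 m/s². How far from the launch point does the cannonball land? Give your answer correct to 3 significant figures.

152 m

Components: v_x = 54.3 cos 15.2° = 52.40 m/s, v_y = 54.3 sin 15.2° = 14.24 m/s.
Time of flight (same landing height): t = 2 v_y / g = 2 × 14.24 / 9.81 = 2.903 s.
Range: R = v_x · t = 52.40 × 2.903 = 152 m.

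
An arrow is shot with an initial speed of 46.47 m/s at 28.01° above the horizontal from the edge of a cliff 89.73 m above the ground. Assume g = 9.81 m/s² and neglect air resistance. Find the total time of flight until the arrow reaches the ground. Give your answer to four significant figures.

Vertical component: v_y = 46.47 sin 28.01° = 21.824 m/s.
Taking up as positive with launch at y = 89.73 m, landing at y = 0: 0 = 89.73 + 21.824 t − ½(9.81) t².
Solving 4.905 t² − 21.824 t − 89.73 = 0 gives t = [21.824 + √(21.824² + 4·4.905·89.73)] / 9.810 = 7.046 s.

7.046 s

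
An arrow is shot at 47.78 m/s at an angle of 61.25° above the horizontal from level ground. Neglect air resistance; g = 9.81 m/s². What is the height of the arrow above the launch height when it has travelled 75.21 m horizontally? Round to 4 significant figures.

v_x = 47.78 cos 61.25° = 22.982 m/s, v_y0 = 47.78 sin 61.25° = 41.890 m/s.
Time to reach x = 75.21 m: t = x / v_x = 75.21 / 22.982 = 3.2726 s.
y = v_y0 t − ½ g t² = 41.890×3.2726 − 4.905×3.2726² = 84.56 m.

84.56 m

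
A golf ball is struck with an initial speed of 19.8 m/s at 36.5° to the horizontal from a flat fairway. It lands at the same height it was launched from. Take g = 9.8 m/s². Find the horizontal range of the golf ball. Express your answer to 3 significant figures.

38.3 m

Components: v_x = 19.8 cos 36.5° = 15.92 m/s, v_y = 19.8 sin 36.5° = 11.78 m/s.
Time of flight (same landing height): t = 2 v_y / g = 2 × 11.78 / 9.8 = 2.404 s.
Range: R = v_x · t = 15.92 × 2.404 = 38.3 m.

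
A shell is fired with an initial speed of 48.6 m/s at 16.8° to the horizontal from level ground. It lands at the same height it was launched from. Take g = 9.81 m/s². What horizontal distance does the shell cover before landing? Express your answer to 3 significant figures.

For level ground, R = v₀² sin(2θ) / g.
sin(2 × 16.8°) = sin 33.60° = 0.5534.
R = (48.6)² × 0.5534 / 9.81 = 133 m.

133 m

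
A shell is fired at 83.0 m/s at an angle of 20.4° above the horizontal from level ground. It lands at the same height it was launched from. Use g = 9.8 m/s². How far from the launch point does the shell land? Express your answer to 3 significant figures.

Components: v_x = 83.0 cos 20.4° = 77.79 m/s, v_y = 83.0 sin 20.4° = 28.93 m/s.
Time of flight (same landing height): t = 2 v_y / g = 2 × 28.93 / 9.8 = 5.904 s.
Range: R = v_x · t = 77.79 × 5.904 = 459 m.

459 m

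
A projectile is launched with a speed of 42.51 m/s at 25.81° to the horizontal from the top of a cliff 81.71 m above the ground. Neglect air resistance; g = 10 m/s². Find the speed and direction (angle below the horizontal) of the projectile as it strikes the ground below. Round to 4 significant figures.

v_x = 42.51 cos 25.81° = 38.269 m/s (constant).
|v_y| at impact = √((18.508)² + 2×10×81.71) = 44.461 m/s.
Speed = √(38.269² + 44.461²) = 58.66 m/s; angle = arctan(44.461/38.269) = 49.28° below horizontal.

58.66 m/s at 49.28° below the horizontal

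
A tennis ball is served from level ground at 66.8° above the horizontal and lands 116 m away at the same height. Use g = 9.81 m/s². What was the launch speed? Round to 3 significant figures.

39.6 m/s

On level ground, R = v₀² sin(2θ) / g, so v₀ = √(R g / sin 2θ).
sin(2 × 66.8°) = 0.7242.
v₀ = √(116 × 9.81 / 0.7242) = √1571 = 39.6 m/s.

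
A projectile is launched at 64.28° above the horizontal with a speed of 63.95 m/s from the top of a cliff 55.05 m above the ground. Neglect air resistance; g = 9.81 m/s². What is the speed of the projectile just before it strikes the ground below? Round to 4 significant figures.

v_x = 63.95 cos 64.28° = 27.753 m/s is unchanged throughout.
For the vertical component, v_y² = v_y0² + 2 g h = (57.614)² + 2×9.81×55.05 = 4399.5, so |v_y| = 66.329 m/s.
Impact speed = √(v_x² + v_y²) = √(770.23 + 4399.5) = 71.90 m/s.

71.90 m/s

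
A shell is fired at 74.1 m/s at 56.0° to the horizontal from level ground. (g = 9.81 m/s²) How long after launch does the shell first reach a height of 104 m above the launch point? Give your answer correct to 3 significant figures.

v_y0 = 74.1 sin 56.0° = 61.43 m/s.
Set y = v_y0 t − ½ g t² = 104: 4.905 t² − 61.43 t + 104 = 0.
t = [61.43 ± √(3774 − 2040)] / 9.81 = (61.43 ± 41.64) / 9.81, giving t = 2.02 s or t = 10.5 s.
The shell is on the way up at the first time, so t = 2.02 s.

2.02 s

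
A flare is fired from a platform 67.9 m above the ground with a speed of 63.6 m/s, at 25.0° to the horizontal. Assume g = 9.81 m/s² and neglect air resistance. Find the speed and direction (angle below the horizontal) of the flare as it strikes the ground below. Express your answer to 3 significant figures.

v_x = 63.6 cos 25.0° = 57.64 m/s (constant).
|v_y| at impact = √((26.88)² + 2×9.81×67.9) = 45.33 m/s.
Speed = √(57.64² + 45.33²) = 73.3 m/s; angle = arctan(45.33/57.64) = 38.2° below horizontal.

73.3 m/s at 38.2° below the horizontal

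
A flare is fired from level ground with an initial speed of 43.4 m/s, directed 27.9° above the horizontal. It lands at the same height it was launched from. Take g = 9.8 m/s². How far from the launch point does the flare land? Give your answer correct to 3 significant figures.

For level ground, R = v₀² sin(2θ) / g.
sin(2 × 27.9°) = sin 55.80° = 0.8271.
R = (43.4)² × 0.8271 / 9.8 = 159 m.

159 m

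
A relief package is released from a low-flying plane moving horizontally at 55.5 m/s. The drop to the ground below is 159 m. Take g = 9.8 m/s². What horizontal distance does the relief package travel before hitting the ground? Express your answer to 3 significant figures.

316 m

Initial vertical velocity is zero, so the fall time comes from h = ½ g t²: t = √(2 × 159 / 9.8) = 5.696 s.
Horizontal motion is uniform at 55.5 m/s, so x = 55.5 × 5.696 = 316 m.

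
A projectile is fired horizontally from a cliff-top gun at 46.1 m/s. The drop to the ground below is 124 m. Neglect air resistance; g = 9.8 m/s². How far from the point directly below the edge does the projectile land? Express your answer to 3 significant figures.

232 m

Initial vertical velocity is zero, so the fall time comes from h = ½ g t²: t = √(2 × 124 / 9.8) = 5.031 s.
Horizontal motion is uniform at 46.1 m/s, so x = 46.1 × 5.031 = 232 m.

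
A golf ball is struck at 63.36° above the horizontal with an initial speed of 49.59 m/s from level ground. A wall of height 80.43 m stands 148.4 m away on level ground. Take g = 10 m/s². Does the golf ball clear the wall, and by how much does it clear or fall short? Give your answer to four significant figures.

v_x = 49.59 cos 63.36° = 22.235 m/s; v_y0 = 49.59 sin 63.36° = 44.326 m/s.
Time to reach the wall: t = 148.4 / 22.235 = 6.6742 s.
Height at that point: y = 44.326×6.6742 − 5.000×6.6742² = 73.116 m.
That is 80.43 − 73.116 = 7.314 m below the top of the wall, so the golf ball does not clear it.

No — it falls 7.314 m short of clearing the wall.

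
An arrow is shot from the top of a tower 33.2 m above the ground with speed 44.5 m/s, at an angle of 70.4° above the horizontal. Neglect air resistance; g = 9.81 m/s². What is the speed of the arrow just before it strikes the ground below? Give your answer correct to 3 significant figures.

v_x = 44.5 cos 70.4° = 14.93 m/s is unchanged throughout.
For the vertical component, v_y² = v_y0² + 2 g h = (41.92)² + 2×9.81×33.2 = 2409, so |v_y| = 49.08 m/s.
Impact speed = √(v_x² + v_y²) = √(222.9 + 2409) = 51.3 m/s.

51.3 m/s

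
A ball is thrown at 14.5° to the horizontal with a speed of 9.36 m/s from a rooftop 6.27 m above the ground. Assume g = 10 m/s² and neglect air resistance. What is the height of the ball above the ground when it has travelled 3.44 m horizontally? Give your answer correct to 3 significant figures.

6.44 m

v_x = 9.36 cos 14.5° = 9.062 m/s, v_y0 = 9.36 sin 14.5° = 2.344 m/s.
Time to reach x = 3.44 m: t = x / v_x = 3.44 / 9.062 = 0.3796 s.
y = 6.27 + v_y0 t − ½ g t² = 6.27 + 2.344×0.3796 − 5.000×0.3796² = 6.44 m.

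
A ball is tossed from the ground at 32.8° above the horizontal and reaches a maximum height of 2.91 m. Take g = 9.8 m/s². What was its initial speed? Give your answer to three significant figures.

At maximum height v_y = 0, so (v₀ sin θ)² = 2 g H.
v₀ sin 32.8° = √(2 × 9.8 × 2.91) = 7.552 m/s.
v₀ = 7.552 / sin 32.8° = 7.552 / 0.5417 = 13.9 m/s.

13.9 m/s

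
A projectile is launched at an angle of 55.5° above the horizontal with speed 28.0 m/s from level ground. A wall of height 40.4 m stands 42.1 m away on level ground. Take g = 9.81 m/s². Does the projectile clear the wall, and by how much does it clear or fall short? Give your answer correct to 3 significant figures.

No — it falls 13.7 m short of clearing the wall.

v_x = 28.0 cos 55.5° = 15.86 m/s; v_y0 = 28.0 sin 55.5° = 23.08 m/s.
Time to reach the wall: t = 42.1 / 15.86 = 2.654 s.
Height at that point: y = 23.08×2.654 − 4.905×2.654² = 26.70 m.
That is 40.4 − 26.70 = 13.7 m below the top of the wall, so the projectile does not clear it.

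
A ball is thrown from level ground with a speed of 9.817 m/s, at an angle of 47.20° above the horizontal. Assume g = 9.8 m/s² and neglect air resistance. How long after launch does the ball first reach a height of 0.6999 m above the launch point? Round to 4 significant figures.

0.1046 s

v_y0 = 9.817 sin 47.20° = 7.2030 m/s.
Set y = v_y0 t − ½ g t² = 0.6999: 4.900 t² − 7.2030 t + 0.6999 = 0.
t = [7.2030 ± √(51.883 − 13.718)] / 9.8 = (7.2030 ± 6.1778) / 9.8, giving t = 0.1046 s or t = 1.365 s.
The ball is on the way up at the first time, so t = 0.1046 s.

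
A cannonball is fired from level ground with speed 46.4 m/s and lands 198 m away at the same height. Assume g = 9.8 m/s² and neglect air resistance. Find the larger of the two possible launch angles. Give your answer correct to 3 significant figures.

57.8°

Level-ground range: R = v₀² sin(2θ)/g ⇒ sin 2θ = R g / v₀² = 198×9.8/46.4² = 0.9013.
2θ = arcsin(0.9013) = 64.33° or 180° − 64.33° = 115.67°.
So θ = 32.2° or θ = 57.8°.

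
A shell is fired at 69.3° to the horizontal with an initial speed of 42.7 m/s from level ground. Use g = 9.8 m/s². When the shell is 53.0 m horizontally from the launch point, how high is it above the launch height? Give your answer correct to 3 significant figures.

79.8 m

v_x = 42.7 cos 69.3° = 15.09 m/s, v_y0 = 42.7 sin 69.3° = 39.94 m/s.
Time to reach x = 53.0 m: t = x / v_x = 53.0 / 15.09 = 3.512 s.
y = v_y0 t − ½ g t² = 39.94×3.512 − 4.900×3.512² = 79.8 m.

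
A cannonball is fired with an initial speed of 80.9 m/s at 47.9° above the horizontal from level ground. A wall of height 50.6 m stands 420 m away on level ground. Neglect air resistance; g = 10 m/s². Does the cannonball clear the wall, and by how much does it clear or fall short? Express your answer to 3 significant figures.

v_x = 80.9 cos 47.9° = 54.24 m/s; v_y0 = 80.9 sin 47.9° = 60.03 m/s.
Time to reach the wall: t = 420 / 54.24 = 7.743 s.
Height at that point: y = 60.03×7.743 − 5.000×7.743² = 165.0 m.
That is 165.0 − 50.6 = 114 m above the top of the wall, so the cannonball clears it.

Yes — it clears the wall by 114 m.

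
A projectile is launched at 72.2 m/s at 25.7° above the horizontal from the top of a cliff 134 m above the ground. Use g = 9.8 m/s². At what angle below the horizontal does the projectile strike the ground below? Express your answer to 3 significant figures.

v_x = 72.2 cos 25.7° = 65.06 m/s.
At impact |v_y| = √(v_y0² + 2 g h) = √(31.31² + 2×9.8×134) = 60.06 m/s.
Angle below horizontal = arctan(|v_y| / v_x) = arctan(60.06 / 65.06) = 42.7°.

42.7°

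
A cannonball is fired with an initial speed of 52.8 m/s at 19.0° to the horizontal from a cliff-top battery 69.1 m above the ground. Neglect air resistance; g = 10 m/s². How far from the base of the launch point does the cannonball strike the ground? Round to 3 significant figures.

290 m

Components: v_x = 52.8 cos 19.0° = 49.92 m/s, v_y = 52.8 sin 19.0° = 17.19 m/s.
Vertical: 0 = 69.1 + 17.19 t − ½(10) t² ⇒ 5.000 t² − 17.19 t − 69.1 = 0.
t = [17.19 + √(295.5 + 1382)] / 10.00 = 5.815 s.
Horizontal: R = v_x · t = 49.92 × 5.815 = 290 m.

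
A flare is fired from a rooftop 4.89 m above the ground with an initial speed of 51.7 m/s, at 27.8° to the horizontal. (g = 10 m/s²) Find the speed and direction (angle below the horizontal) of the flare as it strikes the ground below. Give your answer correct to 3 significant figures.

52.6 m/s at 29.7° below the horizontal

v_x = 51.7 cos 27.8° = 45.73 m/s (constant).
|v_y| at impact = √((24.11)² + 2×10×4.89) = 26.06 m/s.
Speed = √(45.73² + 26.06²) = 52.6 m/s; angle = arctan(26.06/45.73) = 29.7° below horizontal.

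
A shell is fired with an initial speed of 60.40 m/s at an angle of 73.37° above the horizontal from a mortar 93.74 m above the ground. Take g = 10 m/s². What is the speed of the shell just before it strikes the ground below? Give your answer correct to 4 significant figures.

74.32 m/s

v_x = 60.40 cos 73.37° = 17.286 m/s is unchanged throughout.
For the vertical component, v_y² = v_y0² + 2 g h = (57.874)² + 2×10×93.74 = 5224.2, so |v_y| = 72.279 m/s.
Impact speed = √(v_x² + v_y²) = √(298.81 + 5224.2) = 74.32 m/s.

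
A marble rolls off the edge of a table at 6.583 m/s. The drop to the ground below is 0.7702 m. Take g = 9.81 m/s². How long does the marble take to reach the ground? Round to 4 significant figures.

0.3963 s

The horizontal speed doesn't affect the fall. With v_y0 = 0, h = ½ g t².
t = √(2 × 0.7702 / 9.81) = √0.15702 = 0.3963 s.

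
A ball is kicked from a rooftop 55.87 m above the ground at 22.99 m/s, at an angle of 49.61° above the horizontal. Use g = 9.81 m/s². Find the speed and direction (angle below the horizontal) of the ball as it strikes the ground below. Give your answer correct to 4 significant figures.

40.31 m/s at 68.31° below the horizontal

v_x = 22.99 cos 49.61° = 14.897 m/s (constant).
|v_y| at impact = √((17.510)² + 2×9.81×55.87) = 37.454 m/s.
Speed = √(14.897² + 37.454²) = 40.31 m/s; angle = arctan(37.454/14.897) = 68.31° below horizontal.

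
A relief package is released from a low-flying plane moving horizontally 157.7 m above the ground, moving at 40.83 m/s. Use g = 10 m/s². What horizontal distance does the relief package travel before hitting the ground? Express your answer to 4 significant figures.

Initial vertical velocity is zero, so the fall time comes from h = ½ g t²: t = √(2 × 157.7 / 10) = 5.6160 s.
Horizontal motion is uniform at 40.83 m/s, so x = 40.83 × 5.6160 = 229.3 m.

229.3 m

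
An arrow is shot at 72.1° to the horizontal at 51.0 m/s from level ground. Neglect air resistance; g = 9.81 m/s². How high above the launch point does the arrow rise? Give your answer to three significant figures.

Vertical component of launch velocity: v_y = 51.0 sin 72.1° = 48.53 m/s.
At the highest point the vertical velocity is zero, so v_y² = 2 g h_max.
h_max = (48.53)² / (2 × 9.81) = 2355 / 19.62 = 120 m.

120 m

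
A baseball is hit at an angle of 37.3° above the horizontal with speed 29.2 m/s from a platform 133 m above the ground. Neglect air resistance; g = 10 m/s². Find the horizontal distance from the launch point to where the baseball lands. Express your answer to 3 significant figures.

168 m

Components: v_x = 29.2 cos 37.3° = 23.23 m/s, v_y = 29.2 sin 37.3° = 17.69 m/s.
Vertical: 0 = 133 + 17.69 t − ½(10) t² ⇒ 5.000 t² − 17.69 t − 133 = 0.
t = [17.69 + √(312.9 + 2660)] / 10.00 = 7.221 s.
Horizontal: R = v_x · t = 23.23 × 7.221 = 168 m.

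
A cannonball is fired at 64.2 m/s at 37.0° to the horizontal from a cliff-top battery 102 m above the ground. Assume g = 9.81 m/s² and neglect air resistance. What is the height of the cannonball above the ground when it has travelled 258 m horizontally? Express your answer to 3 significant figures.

v_x = 64.2 cos 37.0° = 51.27 m/s, v_y0 = 64.2 sin 37.0° = 38.64 m/s.
Time to reach x = 258 m: t = x / v_x = 258 / 51.27 = 5.032 s.
y = 102 + v_y0 t − ½ g t² = 102 + 38.64×5.032 − 4.905×5.032² = 172 m.

172 m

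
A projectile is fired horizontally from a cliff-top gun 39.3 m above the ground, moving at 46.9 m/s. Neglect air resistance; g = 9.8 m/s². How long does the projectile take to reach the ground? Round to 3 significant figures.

2.83 s

The horizontal speed doesn't affect the fall. With v_y0 = 0, h = ½ g t².
t = √(2 × 39.3 / 9.8) = √8.020 = 2.83 s.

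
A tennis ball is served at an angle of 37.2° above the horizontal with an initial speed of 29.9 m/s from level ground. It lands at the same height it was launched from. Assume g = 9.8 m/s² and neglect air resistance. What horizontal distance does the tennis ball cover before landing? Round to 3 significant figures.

87.9 m

For level ground, R = v₀² sin(2θ) / g.
sin(2 × 37.2°) = sin 74.40° = 0.9632.
R = (29.9)² × 0.9632 / 9.8 = 87.9 m.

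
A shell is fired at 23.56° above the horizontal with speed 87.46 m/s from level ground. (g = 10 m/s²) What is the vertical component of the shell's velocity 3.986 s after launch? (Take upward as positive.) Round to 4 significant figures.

Initial vertical component: v_y0 = 87.46 sin 23.56° = 34.959 m/s.
v_y(t) = v_y0 − g t = 34.959 − 10 × 3.986 = -4.901 m/s.

-4.901 m/s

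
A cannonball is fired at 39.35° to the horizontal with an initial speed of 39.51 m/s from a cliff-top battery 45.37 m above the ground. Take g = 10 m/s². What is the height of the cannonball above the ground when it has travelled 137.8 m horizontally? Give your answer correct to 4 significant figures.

56.65 m

v_x = 39.51 cos 39.35° = 30.553 m/s, v_y0 = 39.51 sin 39.35° = 25.052 m/s.
Time to reach x = 137.8 m: t = x / v_x = 137.8 / 30.553 = 4.5102 s.
y = 45.37 + v_y0 t − ½ g t² = 45.37 + 25.052×4.5102 − 5.000×4.5102² = 56.65 m.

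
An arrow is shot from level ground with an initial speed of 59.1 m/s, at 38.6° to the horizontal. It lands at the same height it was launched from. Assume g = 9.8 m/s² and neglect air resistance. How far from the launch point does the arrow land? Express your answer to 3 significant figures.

For level ground, R = v₀² sin(2θ) / g.
sin(2 × 38.6°) = sin 77.20° = 0.9751.
R = (59.1)² × 0.9751 / 9.8 = 348 m.

348 m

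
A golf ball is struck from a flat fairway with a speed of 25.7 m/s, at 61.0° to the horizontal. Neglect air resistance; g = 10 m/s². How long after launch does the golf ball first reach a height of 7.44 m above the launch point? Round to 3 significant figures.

v_y0 = 25.7 sin 61.0° = 22.48 m/s.
Set y = v_y0 t − ½ g t² = 7.44: 5.000 t² − 22.48 t + 7.44 = 0.
t = [22.48 ± √(505.4 − 148.8)] / 10 = (22.48 ± 18.88) / 10, giving t = 0.360 s or t = 4.14 s.
The golf ball is on the way up at the first time, so t = 0.360 s.

0.360 s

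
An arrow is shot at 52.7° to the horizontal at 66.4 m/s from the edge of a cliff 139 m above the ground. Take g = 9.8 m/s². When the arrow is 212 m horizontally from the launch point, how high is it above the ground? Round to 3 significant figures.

v_x = 66.4 cos 52.7° = 40.24 m/s, v_y0 = 66.4 sin 52.7° = 52.82 m/s.
Time to reach x = 212 m: t = x / v_x = 212 / 40.24 = 5.268 s.
y = 139 + v_y0 t − ½ g t² = 139 + 52.82×5.268 − 4.900×5.268² = 281 m.

281 m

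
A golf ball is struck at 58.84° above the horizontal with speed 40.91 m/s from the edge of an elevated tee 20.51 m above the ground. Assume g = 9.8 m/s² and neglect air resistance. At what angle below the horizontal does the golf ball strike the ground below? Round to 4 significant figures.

v_x = 40.91 cos 58.84° = 21.168 m/s.
At impact |v_y| = √(v_y0² + 2 g h) = √(35.008² + 2×9.8×20.51) = 40.343 m/s.
Angle below horizontal = arctan(|v_y| / v_x) = arctan(40.343 / 21.168) = 62.31°.

62.31°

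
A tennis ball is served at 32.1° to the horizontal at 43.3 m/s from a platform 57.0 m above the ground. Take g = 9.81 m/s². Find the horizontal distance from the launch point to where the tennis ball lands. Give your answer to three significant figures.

238 m

Components: v_x = 43.3 cos 32.1° = 36.68 m/s, v_y = 43.3 sin 32.1° = 23.01 m/s.
Vertical: 0 = 57.0 + 23.01 t − ½(9.81) t² ⇒ 4.905 t² − 23.01 t − 57.0 = 0.
t = [23.01 + √(529.5 + 1118)] / 9.810 = 6.483 s.
Horizontal: R = v_x · t = 36.68 × 6.483 = 238 m.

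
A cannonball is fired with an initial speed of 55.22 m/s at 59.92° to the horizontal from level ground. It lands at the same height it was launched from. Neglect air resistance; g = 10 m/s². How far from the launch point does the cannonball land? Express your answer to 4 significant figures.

264.5 m

Components: v_x = 55.22 cos 59.92° = 27.677 m/s, v_y = 55.22 sin 59.92° = 47.783 m/s.
Time of flight (same landing height): t = 2 v_y / g = 2 × 47.783 / 10 = 9.5566 s.
Range: R = v_x · t = 27.677 × 9.5566 = 264.5 m.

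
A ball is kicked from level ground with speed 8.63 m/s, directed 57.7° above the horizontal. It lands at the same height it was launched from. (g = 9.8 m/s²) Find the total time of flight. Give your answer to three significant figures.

1.49 s

Vertical component: v_y = 8.63 sin 57.7° = 7.295 m/s.
For a projectile landing at launch height, time of flight is t = 2 v_y / g = 2 × 7.295 / 9.8 = 1.49 s.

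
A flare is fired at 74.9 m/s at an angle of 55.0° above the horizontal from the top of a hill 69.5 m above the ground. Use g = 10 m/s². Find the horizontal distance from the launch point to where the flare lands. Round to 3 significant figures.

Components: v_x = 74.9 cos 55.0° = 42.96 m/s, v_y = 74.9 sin 55.0° = 61.35 m/s.
Vertical: 0 = 69.5 + 61.35 t − ½(10) t² ⇒ 5.000 t² − 61.35 t − 69.5 = 0.
t = [61.35 + √(3764 + 1390)] / 10.00 = 13.31 s.
Horizontal: R = v_x · t = 42.96 × 13.31 = 572 m.

572 m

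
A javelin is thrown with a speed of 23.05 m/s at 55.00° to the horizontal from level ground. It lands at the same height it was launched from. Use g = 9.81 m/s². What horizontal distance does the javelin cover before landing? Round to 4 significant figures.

For level ground, R = v₀² sin(2θ) / g.
sin(2 × 55.00°) = sin 110.00° = 0.9397.
R = (23.05)² × 0.9397 / 9.81 = 50.89 m.

50.89 m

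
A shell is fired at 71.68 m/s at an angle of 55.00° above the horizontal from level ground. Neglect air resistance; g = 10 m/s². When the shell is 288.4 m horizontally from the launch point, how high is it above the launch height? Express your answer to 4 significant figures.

v_x = 71.68 cos 55.00° = 41.114 m/s, v_y0 = 71.68 sin 55.00° = 58.717 m/s.
Time to reach x = 288.4 m: t = x / v_x = 288.4 / 41.114 = 7.0146 s.
y = v_y0 t − ½ g t² = 58.717×7.0146 − 5.000×7.0146² = 165.9 m.

165.9 m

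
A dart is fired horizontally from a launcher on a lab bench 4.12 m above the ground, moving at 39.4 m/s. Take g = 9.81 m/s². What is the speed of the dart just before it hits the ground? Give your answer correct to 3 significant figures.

Fall time: t = √(2 × 4.12 / 9.81) = 0.9165 s.
At impact: v_x = 39.4 m/s (unchanged), v_y = g t = 9.81 × 0.9165 = 8.991 m/s.
Speed = √(v_x² + v_y²) = √(1552 + 80.84) = 40.4 m/s.

40.4 m/s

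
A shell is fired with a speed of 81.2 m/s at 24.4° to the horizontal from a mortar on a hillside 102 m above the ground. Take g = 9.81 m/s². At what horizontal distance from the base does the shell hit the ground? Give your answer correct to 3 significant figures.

Components: v_x = 81.2 cos 24.4° = 73.95 m/s, v_y = 81.2 sin 24.4° = 33.54 m/s.
Vertical: 0 = 102 + 33.54 t − ½(9.81) t² ⇒ 4.905 t² − 33.54 t − 102 = 0.
t = [33.54 + √(1125 + 2001)] / 9.810 = 9.118 s.
Horizontal: R = v_x · t = 73.95 × 9.118 = 674 m.

674 m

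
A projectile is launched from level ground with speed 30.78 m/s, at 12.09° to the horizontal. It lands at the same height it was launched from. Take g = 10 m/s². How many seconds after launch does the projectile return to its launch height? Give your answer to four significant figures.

1.289 s

Vertical component: v_y = 30.78 sin 12.09° = 6.4468 m/s.
For a projectile landing at launch height, time of flight is t = 2 v_y / g = 2 × 6.4468 / 10 = 1.289 s.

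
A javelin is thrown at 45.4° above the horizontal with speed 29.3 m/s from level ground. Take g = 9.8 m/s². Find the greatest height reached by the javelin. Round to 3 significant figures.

22.2 m

Vertical component of launch velocity: v_y = 29.3 sin 45.4° = 20.86 m/s.
At the highest point the vertical velocity is zero, so v_y² = 2 g h_max.
h_max = (20.86)² / (2 × 9.8) = 435.1 / 19.60 = 22.2 m.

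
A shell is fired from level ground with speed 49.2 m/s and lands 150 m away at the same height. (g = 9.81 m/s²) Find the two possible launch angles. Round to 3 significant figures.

Level-ground range: R = v₀² sin(2θ)/g ⇒ sin 2θ = R g / v₀² = 150×9.81/49.2² = 0.6079.
2θ = arcsin(0.6079) = 37.44° or 180° − 37.44° = 142.56°.
So θ = 18.7° or θ = 71.3°.

18.7° and 71.3°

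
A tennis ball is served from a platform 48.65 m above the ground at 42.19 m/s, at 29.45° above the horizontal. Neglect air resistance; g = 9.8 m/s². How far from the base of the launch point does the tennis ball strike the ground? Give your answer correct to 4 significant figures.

217.2 m

Components: v_x = 42.19 cos 29.45° = 36.738 m/s, v_y = 42.19 sin 29.45° = 20.743 m/s.
Vertical: 0 = 48.65 + 20.743 t − ½(9.8) t² ⇒ 4.900 t² − 20.743 t − 48.65 = 0.
t = [20.743 + √(430.27 + 953.54)] / 9.800 = 5.9125 s.
Horizontal: R = v_x · t = 36.738 × 5.9125 = 217.2 m.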